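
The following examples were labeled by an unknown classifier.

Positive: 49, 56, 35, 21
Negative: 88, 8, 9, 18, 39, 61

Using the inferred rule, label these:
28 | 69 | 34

Positive, Negative, Negative

The common property of the 'Positive' items is: multiple of 7. No 'Negative' item has it.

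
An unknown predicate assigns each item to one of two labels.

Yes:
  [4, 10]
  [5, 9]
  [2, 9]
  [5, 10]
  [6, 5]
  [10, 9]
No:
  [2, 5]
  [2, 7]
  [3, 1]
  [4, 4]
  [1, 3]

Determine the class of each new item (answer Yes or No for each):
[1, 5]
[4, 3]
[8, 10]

No, No, Yes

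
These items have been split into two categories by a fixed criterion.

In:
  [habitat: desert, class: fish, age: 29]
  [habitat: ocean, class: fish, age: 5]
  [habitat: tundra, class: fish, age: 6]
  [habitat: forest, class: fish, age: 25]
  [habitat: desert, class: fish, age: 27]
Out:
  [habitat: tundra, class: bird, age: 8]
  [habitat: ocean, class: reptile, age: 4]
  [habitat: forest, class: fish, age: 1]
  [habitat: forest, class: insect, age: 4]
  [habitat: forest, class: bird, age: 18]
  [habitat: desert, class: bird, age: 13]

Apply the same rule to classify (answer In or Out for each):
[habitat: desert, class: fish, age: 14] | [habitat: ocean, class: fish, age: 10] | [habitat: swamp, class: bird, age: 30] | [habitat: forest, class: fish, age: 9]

'In' ⟺ class is fish AND age ≥ 4.
[habitat: desert, class: fish, age: 14]: class is fish, age = 14, fits → In.
[habitat: ocean, class: fish, age: 10]: class is fish, age = 10, fits → In.
[habitat: swamp, class: bird, age: 30]: class is bird, age = 30, does not fit → Out.
[habitat: forest, class: fish, age: 9]: class is fish, age = 9, fits → In.

In, In, Out, In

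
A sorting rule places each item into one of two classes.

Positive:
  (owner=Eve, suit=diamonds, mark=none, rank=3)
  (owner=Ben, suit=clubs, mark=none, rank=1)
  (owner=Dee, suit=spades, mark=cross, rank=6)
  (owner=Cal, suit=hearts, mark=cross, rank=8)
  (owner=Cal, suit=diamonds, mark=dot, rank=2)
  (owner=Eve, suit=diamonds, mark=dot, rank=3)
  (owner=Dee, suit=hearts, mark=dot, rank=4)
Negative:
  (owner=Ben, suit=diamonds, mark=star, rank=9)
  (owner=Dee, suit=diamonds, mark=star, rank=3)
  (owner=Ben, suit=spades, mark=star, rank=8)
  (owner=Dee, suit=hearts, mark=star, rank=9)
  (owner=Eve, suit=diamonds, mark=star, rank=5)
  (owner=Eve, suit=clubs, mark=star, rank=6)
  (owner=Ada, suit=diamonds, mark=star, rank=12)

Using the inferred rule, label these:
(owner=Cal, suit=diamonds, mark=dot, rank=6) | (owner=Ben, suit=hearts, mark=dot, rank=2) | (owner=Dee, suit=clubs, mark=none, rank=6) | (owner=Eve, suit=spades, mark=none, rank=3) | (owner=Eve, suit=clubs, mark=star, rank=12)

Positive, Positive, Positive, Positive, Negative

One predicate separates the groups cleanly: mark is not star.
(owner=Cal, suit=diamonds, mark=dot, rank=6) — mark is dot, hence Positive. (owner=Ben, suit=hearts, mark=dot, rank=2) — mark is dot, hence Positive. (owner=Dee, suit=clubs, mark=none, rank=6) — mark is none, hence Positive. (owner=Eve, suit=spades, mark=none, rank=3) — mark is none, hence Positive. (owner=Eve, suit=clubs, mark=star, rank=12) — mark is star, hence Negative.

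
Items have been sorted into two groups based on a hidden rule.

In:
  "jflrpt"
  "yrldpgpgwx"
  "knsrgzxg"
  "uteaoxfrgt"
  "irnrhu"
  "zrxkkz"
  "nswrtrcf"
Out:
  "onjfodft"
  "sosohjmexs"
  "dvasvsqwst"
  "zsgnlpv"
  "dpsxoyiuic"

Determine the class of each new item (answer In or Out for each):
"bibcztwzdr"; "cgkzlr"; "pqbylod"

One predicate separates the groups cleanly: contains 'r'.
"bibcztwzdr": has 'r', meets the rule → In.
"cgkzlr": has 'r', meets the rule → In.
"pqbylod": no 'r', does not fit → Out.

In, In, Out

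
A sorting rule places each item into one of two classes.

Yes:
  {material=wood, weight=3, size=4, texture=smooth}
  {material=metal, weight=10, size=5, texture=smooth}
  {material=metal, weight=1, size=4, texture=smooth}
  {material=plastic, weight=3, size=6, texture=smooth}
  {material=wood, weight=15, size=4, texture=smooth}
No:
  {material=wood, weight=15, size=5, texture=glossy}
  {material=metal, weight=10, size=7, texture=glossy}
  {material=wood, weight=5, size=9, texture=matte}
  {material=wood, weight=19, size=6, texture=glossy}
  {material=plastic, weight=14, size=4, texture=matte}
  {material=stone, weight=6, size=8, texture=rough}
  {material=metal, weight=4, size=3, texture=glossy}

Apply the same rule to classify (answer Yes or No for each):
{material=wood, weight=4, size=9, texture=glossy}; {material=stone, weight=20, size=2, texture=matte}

A rule that fits every label: texture is smooth — true of each 'Yes' example, false of each 'No' one.

No, No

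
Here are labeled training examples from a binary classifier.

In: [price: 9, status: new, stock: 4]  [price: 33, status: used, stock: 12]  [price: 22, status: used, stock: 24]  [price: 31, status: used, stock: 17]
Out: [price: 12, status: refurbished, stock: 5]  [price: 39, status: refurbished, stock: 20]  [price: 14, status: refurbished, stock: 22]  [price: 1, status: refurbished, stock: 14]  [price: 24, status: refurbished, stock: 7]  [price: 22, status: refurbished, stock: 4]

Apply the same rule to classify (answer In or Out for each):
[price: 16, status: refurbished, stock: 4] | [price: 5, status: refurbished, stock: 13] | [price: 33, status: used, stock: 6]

The rule appears to be: status is not refurbished.

Out, Out, In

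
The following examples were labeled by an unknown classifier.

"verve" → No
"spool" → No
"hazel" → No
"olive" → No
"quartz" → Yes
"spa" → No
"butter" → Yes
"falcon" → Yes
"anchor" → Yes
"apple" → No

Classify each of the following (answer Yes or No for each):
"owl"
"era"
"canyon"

The pattern is that an item is 'Yes' exactly when: even length.

No, No, Yes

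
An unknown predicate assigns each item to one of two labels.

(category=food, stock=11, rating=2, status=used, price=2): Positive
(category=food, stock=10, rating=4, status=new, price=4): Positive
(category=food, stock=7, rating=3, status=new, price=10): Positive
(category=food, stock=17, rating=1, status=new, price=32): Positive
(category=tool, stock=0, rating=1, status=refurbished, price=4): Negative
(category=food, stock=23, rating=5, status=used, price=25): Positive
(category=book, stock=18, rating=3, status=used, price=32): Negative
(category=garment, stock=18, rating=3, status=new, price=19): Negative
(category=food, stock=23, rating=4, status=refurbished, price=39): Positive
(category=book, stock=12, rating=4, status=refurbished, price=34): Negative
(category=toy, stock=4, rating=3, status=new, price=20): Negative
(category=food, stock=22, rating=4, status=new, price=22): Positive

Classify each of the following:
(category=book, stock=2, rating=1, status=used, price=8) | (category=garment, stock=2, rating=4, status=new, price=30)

Negative, Negative

Comparing the two groups points to one rule — category is food.
(category=book, stock=2, rating=1, status=used, price=8) → category is book → Negative. (category=garment, stock=2, rating=4, status=new, price=30) → category is garment → Negative.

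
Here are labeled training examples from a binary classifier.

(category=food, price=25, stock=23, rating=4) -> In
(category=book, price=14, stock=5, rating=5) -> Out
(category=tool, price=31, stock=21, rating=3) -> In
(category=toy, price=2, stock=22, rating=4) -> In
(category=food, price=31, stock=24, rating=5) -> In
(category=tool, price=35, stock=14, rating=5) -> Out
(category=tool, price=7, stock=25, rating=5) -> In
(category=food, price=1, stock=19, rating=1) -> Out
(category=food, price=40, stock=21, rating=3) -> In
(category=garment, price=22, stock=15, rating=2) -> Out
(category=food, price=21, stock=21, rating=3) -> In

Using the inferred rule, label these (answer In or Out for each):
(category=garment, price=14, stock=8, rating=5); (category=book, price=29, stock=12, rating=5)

A rule that fits every label: stock ≥ 21 — true of each 'In' example, false of each 'Out' one.
(category=garment, price=14, stock=8, rating=5): stock = 8, does not satisfy this → Out.
(category=book, price=29, stock=12, rating=5): stock = 12, does not satisfy this → Out.

Out, Out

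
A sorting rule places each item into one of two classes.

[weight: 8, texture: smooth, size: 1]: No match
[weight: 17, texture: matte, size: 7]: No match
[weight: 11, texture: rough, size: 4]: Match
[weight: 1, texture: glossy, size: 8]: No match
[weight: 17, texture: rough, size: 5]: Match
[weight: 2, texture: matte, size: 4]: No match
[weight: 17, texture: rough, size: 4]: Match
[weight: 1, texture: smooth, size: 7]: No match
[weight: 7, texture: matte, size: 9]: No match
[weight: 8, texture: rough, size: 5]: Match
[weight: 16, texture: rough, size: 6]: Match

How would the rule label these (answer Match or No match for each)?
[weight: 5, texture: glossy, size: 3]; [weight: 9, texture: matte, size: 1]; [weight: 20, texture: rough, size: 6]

No match, No match, Match

Checking candidate rules against both groups, what survives is: texture is rough.
[weight: 5, texture: glossy, size: 3]: No match (texture is glossy). [weight: 9, texture: matte, size: 1]: No match (texture is matte). [weight: 20, texture: rough, size: 6]: Match (texture is rough).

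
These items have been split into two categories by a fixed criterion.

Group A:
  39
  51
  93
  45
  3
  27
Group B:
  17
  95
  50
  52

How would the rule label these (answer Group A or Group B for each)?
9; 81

The distinguishing property — multiple of 3 — holds for all the 'Group A' cases and none of the 'Group B' cases.

Group A, Group A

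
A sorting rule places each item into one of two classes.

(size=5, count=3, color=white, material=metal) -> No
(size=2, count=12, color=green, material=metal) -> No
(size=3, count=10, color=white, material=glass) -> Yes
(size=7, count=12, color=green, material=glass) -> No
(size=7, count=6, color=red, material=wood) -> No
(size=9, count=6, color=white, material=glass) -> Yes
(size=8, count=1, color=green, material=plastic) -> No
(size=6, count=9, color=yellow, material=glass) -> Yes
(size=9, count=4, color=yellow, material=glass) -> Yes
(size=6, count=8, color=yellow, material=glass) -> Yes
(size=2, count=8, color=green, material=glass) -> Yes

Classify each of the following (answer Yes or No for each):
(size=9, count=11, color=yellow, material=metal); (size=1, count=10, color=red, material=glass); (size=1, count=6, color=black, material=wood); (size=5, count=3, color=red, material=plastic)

Rule: material is glass AND count ≤ 10. This holds for each 'Yes' example and fails for each 'No' one.
No: (size=9, count=11, color=yellow, material=metal), since material is metal, count = 11. Yes: (size=1, count=10, color=red, material=glass), since material is glass, count = 10. No: (size=1, count=6, color=black, material=wood), since material is wood, count = 6. No: (size=5, count=3, color=red, material=plastic), since material is plastic, count = 3.

No, Yes, No, No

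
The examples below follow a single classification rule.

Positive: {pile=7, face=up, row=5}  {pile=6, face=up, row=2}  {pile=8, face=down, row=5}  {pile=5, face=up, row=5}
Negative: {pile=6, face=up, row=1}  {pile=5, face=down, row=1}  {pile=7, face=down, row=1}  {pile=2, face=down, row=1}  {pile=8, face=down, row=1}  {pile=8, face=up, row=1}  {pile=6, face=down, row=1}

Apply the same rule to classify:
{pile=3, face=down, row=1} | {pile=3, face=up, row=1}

Negative, Negative

One predicate separates the groups cleanly: row ≥ 2.
{pile=3, face=down, row=1} → row = 1 → Negative.
{pile=3, face=up, row=1} → row = 1 → Negative.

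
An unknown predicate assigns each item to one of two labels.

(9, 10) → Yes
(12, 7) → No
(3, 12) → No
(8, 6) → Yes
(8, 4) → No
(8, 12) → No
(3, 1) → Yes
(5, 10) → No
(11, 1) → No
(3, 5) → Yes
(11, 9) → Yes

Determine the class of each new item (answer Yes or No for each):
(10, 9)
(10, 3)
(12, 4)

Yes, No, No

All 'Yes' examples share one property — |first − second| ≤ 2 — and every 'No' example lacks it.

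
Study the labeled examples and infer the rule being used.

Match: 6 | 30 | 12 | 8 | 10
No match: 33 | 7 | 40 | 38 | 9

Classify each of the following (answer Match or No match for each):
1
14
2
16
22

One predicate separates the groups cleanly: even AND at most 30.
1 — 1 is odd, 1 ≤ 30, hence No match. 14 — 14 is even, 14 ≤ 30, hence Match. 2 — 2 is even, 2 ≤ 30, hence Match. 16 — 16 is even, 16 ≤ 30, hence Match. 22 — 22 is even, 22 ≤ 30, hence Match.

No match, Match, Match, Match, Match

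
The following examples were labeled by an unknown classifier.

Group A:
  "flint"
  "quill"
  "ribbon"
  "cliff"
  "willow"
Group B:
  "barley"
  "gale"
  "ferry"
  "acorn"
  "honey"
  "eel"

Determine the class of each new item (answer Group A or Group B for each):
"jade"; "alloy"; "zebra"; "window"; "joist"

Group B, Group B, Group B, Group A, Group A

The classifier is using: contains 'i'.
"jade": no 'i', does not fit → Group B. "alloy": no 'i', does not fit → Group B. "zebra": no 'i', does not fit → Group B. "window": has 'i', satisfies this → Group A. "joist": has 'i', satisfies this → Group A.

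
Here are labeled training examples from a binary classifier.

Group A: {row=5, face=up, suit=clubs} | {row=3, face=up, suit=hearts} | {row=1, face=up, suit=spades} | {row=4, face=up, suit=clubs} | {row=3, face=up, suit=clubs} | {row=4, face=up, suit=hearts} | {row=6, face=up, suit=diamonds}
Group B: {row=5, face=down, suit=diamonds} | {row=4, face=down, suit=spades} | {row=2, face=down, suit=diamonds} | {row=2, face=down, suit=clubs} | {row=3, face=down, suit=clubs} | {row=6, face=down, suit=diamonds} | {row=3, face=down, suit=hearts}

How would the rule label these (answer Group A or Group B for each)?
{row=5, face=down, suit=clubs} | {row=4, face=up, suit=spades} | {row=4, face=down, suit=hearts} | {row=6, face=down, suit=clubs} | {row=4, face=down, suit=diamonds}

Group B, Group A, Group B, Group B, Group B

The common property of the 'Group A' items is: face is up. No 'Group B' item has it.
{row=5, face=down, suit=clubs} → face is down → Group B. {row=4, face=up, suit=spades} → face is up → Group A. {row=4, face=down, suit=hearts} → face is down → Group B. {row=6, face=down, suit=clubs} → face is down → Group B. {row=4, face=down, suit=diamonds} → face is down → Group B.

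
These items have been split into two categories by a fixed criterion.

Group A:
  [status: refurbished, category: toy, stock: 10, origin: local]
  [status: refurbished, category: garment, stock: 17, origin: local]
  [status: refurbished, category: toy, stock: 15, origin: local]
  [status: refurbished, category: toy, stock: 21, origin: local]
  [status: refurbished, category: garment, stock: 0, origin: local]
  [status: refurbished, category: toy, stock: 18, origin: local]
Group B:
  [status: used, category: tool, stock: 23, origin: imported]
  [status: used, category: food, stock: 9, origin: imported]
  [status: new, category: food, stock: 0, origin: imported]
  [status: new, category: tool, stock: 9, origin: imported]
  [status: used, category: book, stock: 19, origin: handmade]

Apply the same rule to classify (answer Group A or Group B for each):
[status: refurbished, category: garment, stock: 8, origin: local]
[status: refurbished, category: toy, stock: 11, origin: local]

The rule appears to be: origin is local.

Group A, Group A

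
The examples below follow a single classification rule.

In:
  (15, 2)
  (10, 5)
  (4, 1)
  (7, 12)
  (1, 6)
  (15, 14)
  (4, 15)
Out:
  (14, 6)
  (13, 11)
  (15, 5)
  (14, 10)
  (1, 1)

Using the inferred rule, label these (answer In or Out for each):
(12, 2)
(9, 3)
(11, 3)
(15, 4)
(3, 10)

Out, Out, Out, In, In

The classifier is using: sum is odd.
(12, 2) — 12+2 = 14, hence Out.
(9, 3) — 9+3 = 12, hence Out.
(11, 3) — 11+3 = 14, hence Out.
(15, 4) — 15+4 = 19, hence In.
(3, 10) — 3+10 = 13, hence In.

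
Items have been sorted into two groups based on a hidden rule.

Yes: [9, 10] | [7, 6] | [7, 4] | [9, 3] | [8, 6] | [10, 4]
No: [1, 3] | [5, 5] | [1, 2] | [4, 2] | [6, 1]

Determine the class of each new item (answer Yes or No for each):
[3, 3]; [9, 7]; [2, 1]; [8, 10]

No, Yes, No, Yes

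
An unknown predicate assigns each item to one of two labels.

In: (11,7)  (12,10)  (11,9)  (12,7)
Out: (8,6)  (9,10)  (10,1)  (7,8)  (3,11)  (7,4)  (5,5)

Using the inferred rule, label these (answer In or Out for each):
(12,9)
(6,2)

In, Out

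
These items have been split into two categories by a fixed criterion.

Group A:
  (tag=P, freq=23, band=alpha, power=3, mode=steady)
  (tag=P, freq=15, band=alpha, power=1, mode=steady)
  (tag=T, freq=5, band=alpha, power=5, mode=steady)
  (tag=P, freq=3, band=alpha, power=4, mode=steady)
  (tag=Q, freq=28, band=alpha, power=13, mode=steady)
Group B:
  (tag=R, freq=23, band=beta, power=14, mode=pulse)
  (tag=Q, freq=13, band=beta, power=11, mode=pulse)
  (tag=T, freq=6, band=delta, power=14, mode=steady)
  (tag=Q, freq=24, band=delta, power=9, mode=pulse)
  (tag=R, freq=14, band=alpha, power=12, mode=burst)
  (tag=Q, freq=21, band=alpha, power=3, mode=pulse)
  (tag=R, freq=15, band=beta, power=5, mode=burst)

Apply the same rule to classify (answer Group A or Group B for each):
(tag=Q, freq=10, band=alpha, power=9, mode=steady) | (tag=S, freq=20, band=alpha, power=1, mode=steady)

Group A, Group A

One predicate separates the groups cleanly: mode is steady AND band is alpha.
(tag=Q, freq=10, band=alpha, power=9, mode=steady): mode is steady, band is alpha — matches, so Group A.
(tag=S, freq=20, band=alpha, power=1, mode=steady): mode is steady, band is alpha — matches, so Group A.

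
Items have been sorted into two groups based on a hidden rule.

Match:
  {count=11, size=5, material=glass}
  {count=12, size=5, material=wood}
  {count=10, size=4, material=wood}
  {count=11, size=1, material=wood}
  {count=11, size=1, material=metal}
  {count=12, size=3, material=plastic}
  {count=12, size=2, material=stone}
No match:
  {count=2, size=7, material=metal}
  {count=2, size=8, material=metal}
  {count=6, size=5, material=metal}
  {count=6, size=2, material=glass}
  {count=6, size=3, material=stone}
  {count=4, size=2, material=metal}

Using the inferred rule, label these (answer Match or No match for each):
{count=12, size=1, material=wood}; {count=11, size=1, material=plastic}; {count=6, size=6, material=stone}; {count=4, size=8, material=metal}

Match, Match, No match, No match

'Match' ⟺ count ≥ 10.
{count=12, size=1, material=wood}: count = 12 — passes, so Match.
{count=11, size=1, material=plastic}: count = 11 — passes, so Match.
{count=6, size=6, material=stone}: count = 6 — doesn't match, so No match.
{count=4, size=8, material=metal}: count = 4 — doesn't match, so No match.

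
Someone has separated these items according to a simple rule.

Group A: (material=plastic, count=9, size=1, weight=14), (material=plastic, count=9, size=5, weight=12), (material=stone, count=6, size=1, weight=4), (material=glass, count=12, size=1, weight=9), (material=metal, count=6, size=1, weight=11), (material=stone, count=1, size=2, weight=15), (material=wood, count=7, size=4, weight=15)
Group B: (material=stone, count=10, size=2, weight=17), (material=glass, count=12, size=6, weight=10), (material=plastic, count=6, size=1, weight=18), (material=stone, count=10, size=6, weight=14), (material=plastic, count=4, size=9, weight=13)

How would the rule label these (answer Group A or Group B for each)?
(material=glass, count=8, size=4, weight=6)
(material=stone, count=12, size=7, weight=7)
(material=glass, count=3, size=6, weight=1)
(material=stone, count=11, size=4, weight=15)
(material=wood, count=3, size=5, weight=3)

Group A, Group B, Group B, Group A, Group A

The rule appears to be: size ≤ 5 AND weight ≤ 15.
Group A: (material=glass, count=8, size=4, weight=6), since size = 4, weight = 6. Group B: (material=stone, count=12, size=7, weight=7), since size = 7, weight = 7. Group B: (material=glass, count=3, size=6, weight=1), since size = 6, weight = 1. Group A: (material=stone, count=11, size=4, weight=15), since size = 4, weight = 15. Group A: (material=wood, count=3, size=5, weight=3), since size = 5, weight = 3.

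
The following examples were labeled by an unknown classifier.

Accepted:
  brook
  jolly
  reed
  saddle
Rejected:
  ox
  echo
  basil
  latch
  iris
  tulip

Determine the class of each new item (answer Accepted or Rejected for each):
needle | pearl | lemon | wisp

Accepted, Rejected, Rejected, Rejected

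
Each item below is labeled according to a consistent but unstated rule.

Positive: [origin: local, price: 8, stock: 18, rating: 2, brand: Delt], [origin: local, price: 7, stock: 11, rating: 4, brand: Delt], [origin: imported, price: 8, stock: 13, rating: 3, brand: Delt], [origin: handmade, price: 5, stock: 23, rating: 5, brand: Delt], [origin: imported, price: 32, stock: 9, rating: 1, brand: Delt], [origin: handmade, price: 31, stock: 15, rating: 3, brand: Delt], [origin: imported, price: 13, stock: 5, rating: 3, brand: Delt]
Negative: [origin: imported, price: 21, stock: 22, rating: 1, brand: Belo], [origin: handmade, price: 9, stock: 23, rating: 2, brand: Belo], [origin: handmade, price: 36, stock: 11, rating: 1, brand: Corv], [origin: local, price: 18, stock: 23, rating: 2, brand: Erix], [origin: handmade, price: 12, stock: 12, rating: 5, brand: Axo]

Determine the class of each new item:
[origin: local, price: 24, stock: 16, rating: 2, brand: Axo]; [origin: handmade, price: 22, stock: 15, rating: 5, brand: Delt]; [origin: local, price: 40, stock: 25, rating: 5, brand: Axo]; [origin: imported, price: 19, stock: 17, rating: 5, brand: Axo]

Negative, Positive, Negative, Negative

The common property of the 'Positive' items is: brand is Delt. No 'Negative' item has it.
[origin: local, price: 24, stock: 16, rating: 2, brand: Axo]: brand is Axo, fails this test → Negative.
[origin: handmade, price: 22, stock: 15, rating: 5, brand: Delt]: brand is Delt, fits → Positive.
[origin: local, price: 40, stock: 25, rating: 5, brand: Axo]: brand is Axo, fails this test → Negative.
[origin: imported, price: 19, stock: 17, rating: 5, brand: Axo]: brand is Axo, fails this test → Negative.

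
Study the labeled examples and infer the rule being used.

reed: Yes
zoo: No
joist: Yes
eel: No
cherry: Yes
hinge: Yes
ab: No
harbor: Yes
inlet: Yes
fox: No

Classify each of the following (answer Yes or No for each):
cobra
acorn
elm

A rule that fits every label: length ≥ 4 — true of each 'Yes' example, false of each 'No' one.
Yes: cobra, since length 5. Yes: acorn, since length 5. No: elm, since length 3.

Yes, Yes, No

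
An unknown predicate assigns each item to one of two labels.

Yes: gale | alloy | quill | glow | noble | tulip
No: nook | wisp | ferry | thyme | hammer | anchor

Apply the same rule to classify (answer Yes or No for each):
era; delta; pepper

No, Yes, No

Rule: contains 'l'. This holds for each 'Yes' example and fails for each 'No' one.
era — no 'l', hence No.
delta — has 'l', hence Yes.
pepper — no 'l', hence No.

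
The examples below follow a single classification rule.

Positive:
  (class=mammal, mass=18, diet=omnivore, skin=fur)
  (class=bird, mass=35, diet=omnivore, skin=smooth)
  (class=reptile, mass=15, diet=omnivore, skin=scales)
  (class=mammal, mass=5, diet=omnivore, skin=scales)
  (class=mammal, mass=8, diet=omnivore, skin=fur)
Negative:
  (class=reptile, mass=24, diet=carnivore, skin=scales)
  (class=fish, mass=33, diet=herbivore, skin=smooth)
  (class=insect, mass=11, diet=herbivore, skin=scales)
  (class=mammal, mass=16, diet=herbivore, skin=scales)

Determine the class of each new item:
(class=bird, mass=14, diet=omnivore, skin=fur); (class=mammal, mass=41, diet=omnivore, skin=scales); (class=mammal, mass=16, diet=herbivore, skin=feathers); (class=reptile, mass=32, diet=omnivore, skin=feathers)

The simplest hypothesis consistent with all the labels is: diet is omnivore.
(class=bird, mass=14, diet=omnivore, skin=fur) → diet is omnivore → Positive. (class=mammal, mass=41, diet=omnivore, skin=scales) → diet is omnivore → Positive. (class=mammal, mass=16, diet=herbivore, skin=feathers) → diet is herbivore → Negative. (class=reptile, mass=32, diet=omnivore, skin=feathers) → diet is omnivore → Positive.

Positive, Positive, Negative, Positive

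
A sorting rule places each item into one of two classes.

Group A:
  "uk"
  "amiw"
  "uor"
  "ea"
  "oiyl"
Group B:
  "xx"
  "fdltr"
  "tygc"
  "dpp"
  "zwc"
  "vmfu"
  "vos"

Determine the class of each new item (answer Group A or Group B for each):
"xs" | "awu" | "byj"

Group B, Group A, Group B

Checking candidate rules against both groups, what survives is: starts with a vowel.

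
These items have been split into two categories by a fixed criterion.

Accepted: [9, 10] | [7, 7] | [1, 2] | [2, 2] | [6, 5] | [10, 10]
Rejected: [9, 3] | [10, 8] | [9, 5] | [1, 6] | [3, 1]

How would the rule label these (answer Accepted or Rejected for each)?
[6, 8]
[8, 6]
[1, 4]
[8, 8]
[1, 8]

'Accepted' ⟺ |first − second| ≤ 1.

Rejected, Rejected, Rejected, Accepted, Rejected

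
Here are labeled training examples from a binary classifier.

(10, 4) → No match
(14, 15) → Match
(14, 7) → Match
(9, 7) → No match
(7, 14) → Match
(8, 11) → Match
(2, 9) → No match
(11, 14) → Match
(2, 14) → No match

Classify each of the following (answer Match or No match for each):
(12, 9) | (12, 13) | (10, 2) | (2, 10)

'Match' ⟺ sum ≥ 19.
(12, 9): 12+9 = 21, qualifies → Match. (12, 13): 12+13 = 25, qualifies → Match. (10, 2): 10+2 = 12, fails this test → No match. (2, 10): 2+10 = 12, fails this test → No match.

Match, Match, No match, No match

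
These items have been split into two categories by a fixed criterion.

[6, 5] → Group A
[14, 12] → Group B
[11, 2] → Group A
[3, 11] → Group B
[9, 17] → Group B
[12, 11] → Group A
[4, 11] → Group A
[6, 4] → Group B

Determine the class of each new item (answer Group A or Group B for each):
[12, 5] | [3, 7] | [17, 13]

Group A, Group B, Group B

'Group A' ⟺ sum is odd.
[12, 5] — 12+5 = 17, hence Group A.
[3, 7] — 3+7 = 10, hence Group B.
[17, 13] — 17+13 = 30, hence Group B.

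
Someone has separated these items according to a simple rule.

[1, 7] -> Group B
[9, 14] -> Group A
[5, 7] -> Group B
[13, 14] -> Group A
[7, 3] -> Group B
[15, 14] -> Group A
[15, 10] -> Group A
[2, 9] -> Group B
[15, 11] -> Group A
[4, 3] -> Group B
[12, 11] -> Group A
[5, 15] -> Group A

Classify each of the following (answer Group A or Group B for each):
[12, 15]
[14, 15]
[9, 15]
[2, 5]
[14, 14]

Group A, Group A, Group A, Group B, Group A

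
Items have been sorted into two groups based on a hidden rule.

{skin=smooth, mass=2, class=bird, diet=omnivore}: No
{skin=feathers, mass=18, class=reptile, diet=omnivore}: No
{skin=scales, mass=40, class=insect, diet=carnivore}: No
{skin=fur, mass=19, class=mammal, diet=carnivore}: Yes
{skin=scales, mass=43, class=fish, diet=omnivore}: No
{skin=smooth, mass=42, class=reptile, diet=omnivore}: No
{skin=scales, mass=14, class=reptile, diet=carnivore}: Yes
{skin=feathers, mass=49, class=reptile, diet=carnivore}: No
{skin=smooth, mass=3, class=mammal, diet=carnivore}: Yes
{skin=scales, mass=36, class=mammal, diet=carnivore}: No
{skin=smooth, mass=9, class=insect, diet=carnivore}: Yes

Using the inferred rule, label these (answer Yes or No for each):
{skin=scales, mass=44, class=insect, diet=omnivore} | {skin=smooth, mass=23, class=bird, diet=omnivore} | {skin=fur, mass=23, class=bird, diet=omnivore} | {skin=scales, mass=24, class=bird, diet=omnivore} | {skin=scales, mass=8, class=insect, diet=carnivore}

The simplest hypothesis consistent with all the labels is: diet is carnivore AND mass ≤ 19.
{skin=scales, mass=44, class=insect, diet=omnivore} → diet is omnivore, mass = 44 → No.
{skin=smooth, mass=23, class=bird, diet=omnivore} → diet is omnivore, mass = 23 → No.
{skin=fur, mass=23, class=bird, diet=omnivore} → diet is omnivore, mass = 23 → No.
{skin=scales, mass=24, class=bird, diet=omnivore} → diet is omnivore, mass = 24 → No.
{skin=scales, mass=8, class=insect, diet=carnivore} → diet is carnivore, mass = 8 → Yes.

No, No, No, No, Yes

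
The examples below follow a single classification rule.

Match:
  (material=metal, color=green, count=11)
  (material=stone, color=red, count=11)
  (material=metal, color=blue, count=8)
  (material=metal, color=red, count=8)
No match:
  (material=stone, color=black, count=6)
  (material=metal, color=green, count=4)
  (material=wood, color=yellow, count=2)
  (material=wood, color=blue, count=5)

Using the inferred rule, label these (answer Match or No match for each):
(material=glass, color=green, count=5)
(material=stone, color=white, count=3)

Rule: count ≥ 8. This holds for each 'Match' example and fails for each 'No match' one.
No match: (material=glass, color=green, count=5), since count = 5.
No match: (material=stone, color=white, count=3), since count = 3.

No match, No match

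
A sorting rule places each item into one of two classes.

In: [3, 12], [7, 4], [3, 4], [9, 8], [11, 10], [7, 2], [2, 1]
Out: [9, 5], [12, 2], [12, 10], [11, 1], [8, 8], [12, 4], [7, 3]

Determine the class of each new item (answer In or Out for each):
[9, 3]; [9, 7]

Rule: sum is odd. This holds for each 'In' example and fails for each 'Out' one.
[9, 3]: Out (9+3 = 12).
[9, 7]: Out (9+7 = 16).

Out, Out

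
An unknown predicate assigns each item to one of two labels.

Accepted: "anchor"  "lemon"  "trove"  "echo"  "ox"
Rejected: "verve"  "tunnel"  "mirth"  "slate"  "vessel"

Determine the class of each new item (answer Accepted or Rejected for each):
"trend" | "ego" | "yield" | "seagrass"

Rejected, Accepted, Rejected, Rejected

The classifier is using: contains 'o'.
"trend": Rejected (no 'o'). "ego": Accepted (has 'o'). "yield": Rejected (no 'o'). "seagrass": Rejected (no 'o').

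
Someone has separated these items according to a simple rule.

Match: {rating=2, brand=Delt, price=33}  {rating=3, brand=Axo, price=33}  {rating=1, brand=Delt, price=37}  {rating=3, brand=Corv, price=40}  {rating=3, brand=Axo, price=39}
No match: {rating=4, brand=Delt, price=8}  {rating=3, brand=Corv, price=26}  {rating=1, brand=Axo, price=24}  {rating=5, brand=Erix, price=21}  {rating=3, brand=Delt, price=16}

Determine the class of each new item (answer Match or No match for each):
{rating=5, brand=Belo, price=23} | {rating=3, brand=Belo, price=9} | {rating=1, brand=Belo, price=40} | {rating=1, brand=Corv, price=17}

No match, No match, Match, No match

The pattern is that an item is 'Match' exactly when: price ≥ 33.
{rating=5, brand=Belo, price=23}: No match (price = 23). {rating=3, brand=Belo, price=9}: No match (price = 9). {rating=1, brand=Belo, price=40}: Match (price = 40). {rating=1, brand=Corv, price=17}: No match (price = 17).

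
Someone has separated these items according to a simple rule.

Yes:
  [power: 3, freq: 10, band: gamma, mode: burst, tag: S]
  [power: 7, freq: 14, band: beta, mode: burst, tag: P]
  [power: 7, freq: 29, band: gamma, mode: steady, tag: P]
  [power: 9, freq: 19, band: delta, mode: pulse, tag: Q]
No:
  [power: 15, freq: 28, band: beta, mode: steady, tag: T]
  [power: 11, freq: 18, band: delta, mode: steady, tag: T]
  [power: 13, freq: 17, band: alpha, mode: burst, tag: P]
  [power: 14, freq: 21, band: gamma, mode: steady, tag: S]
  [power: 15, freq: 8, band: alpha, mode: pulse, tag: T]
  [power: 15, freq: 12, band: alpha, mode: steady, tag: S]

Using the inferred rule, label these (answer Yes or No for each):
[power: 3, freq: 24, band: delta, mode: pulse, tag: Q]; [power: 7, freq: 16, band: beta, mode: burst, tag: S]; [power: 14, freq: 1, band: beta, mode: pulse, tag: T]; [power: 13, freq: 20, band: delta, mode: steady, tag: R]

Yes, Yes, No, No

'Yes' ⟺ power ≤ 9.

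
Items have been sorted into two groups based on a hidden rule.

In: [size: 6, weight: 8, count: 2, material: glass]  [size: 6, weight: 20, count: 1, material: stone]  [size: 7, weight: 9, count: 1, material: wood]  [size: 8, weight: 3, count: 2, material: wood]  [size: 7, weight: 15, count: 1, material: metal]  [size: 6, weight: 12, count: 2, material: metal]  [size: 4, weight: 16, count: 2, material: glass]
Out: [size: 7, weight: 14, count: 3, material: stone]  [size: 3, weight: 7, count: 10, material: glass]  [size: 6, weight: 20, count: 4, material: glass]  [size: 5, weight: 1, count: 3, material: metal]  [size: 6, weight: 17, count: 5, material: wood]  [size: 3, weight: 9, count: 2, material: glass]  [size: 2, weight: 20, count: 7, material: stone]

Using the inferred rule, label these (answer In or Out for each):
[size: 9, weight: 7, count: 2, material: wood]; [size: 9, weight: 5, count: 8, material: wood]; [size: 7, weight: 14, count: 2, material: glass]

In, Out, In

Every 'In' example satisfies: count ≤ 2 AND size ≥ 4. None of the 'Out' examples do.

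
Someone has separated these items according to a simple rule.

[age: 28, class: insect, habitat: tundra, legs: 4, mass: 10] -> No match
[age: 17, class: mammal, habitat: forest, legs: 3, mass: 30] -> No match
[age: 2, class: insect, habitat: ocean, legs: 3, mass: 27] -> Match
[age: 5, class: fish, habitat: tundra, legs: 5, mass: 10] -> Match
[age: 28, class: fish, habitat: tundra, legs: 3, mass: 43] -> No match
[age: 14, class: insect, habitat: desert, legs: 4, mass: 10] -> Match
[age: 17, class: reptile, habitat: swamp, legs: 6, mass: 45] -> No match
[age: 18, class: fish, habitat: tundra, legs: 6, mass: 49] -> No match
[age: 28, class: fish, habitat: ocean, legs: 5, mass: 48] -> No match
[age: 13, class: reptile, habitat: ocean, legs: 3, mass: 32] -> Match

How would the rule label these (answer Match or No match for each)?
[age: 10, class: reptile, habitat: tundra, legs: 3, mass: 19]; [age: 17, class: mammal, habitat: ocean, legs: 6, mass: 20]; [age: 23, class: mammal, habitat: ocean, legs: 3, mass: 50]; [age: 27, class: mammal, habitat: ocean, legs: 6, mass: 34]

Match, No match, No match, No match

The common property of the 'Match' items is: age ≤ 14. No 'No match' item has it.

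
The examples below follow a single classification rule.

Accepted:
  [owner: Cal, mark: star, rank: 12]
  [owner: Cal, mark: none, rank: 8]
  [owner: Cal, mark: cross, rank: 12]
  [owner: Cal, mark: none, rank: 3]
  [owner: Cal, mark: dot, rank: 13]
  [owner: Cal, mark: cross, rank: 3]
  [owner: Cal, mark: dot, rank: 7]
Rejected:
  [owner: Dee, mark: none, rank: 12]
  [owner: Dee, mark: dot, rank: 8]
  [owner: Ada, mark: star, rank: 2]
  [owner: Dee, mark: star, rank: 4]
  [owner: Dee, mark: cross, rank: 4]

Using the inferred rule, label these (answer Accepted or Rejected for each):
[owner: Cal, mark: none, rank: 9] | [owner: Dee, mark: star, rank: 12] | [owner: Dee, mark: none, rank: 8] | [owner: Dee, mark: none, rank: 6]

Accepted, Rejected, Rejected, Rejected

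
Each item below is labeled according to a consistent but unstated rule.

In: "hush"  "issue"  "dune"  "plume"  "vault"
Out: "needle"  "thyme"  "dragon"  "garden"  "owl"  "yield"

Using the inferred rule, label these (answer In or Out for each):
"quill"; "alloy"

In, Out

The simplest hypothesis consistent with all the labels is: contains 'u'.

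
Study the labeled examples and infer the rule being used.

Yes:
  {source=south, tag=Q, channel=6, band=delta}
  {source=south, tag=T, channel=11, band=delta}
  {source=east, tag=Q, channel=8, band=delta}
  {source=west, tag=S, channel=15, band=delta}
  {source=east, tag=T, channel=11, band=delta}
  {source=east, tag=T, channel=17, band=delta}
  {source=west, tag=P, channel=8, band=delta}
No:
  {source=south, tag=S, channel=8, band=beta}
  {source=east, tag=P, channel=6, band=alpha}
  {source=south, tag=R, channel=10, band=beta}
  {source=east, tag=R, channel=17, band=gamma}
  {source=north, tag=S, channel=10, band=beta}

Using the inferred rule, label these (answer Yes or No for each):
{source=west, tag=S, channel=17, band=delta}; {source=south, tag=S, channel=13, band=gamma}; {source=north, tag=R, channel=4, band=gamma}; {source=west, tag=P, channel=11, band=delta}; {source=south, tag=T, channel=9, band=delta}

Rule: band is delta. This holds for each 'Yes' example and fails for each 'No' one.
Yes: {source=west, tag=S, channel=17, band=delta}, since band is delta.
No: {source=south, tag=S, channel=13, band=gamma}, since band is gamma.
No: {source=north, tag=R, channel=4, band=gamma}, since band is gamma.
Yes: {source=west, tag=P, channel=11, band=delta}, since band is delta.
Yes: {source=south, tag=T, channel=9, band=delta}, since band is delta.

Yes, No, No, Yes, Yes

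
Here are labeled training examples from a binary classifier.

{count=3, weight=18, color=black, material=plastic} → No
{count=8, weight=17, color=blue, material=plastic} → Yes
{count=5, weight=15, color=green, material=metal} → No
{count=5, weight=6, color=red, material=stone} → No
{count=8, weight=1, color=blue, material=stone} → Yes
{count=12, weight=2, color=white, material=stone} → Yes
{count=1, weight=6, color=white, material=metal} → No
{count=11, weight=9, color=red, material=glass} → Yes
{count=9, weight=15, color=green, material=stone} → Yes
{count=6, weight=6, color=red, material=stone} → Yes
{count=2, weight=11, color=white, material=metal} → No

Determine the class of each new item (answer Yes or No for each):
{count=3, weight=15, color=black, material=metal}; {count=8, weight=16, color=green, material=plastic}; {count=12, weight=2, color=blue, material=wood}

No, Yes, Yes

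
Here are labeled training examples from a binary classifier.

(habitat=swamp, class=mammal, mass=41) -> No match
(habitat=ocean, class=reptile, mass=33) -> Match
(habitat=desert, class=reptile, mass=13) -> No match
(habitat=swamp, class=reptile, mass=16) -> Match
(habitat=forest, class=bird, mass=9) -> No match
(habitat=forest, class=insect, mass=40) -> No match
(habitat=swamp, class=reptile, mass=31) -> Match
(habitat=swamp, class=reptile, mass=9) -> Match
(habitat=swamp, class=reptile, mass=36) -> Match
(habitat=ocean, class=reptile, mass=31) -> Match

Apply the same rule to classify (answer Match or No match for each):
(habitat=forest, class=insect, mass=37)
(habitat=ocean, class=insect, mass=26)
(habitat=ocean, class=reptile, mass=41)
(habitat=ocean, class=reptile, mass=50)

No match, No match, Match, Match

A rule that fits every label: class is reptile AND mass ≠ 13 — true of each 'Match' example, false of each 'No match' one.
(habitat=forest, class=insect, mass=37): No match (class is insect, mass = 37). (habitat=ocean, class=insect, mass=26): No match (class is insect, mass = 26). (habitat=ocean, class=reptile, mass=41): Match (class is reptile, mass = 41). (habitat=ocean, class=reptile, mass=50): Match (class is reptile, mass = 50).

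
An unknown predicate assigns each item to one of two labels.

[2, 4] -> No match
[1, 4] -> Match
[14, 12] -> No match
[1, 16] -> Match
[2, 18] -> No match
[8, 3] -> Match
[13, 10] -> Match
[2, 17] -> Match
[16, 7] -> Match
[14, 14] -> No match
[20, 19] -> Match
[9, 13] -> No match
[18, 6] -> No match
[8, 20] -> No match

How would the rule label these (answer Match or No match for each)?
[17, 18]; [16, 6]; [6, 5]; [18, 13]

Every 'Match' example satisfies: sum is odd. None of the 'No match' examples do.
[17, 18]: 17+18 = 35 — passes, so Match.
[16, 6]: 16+6 = 22 — doesn't match, so No match.
[6, 5]: 6+5 = 11 — passes, so Match.
[18, 13]: 18+13 = 31 — passes, so Match.

Match, No match, Match, Match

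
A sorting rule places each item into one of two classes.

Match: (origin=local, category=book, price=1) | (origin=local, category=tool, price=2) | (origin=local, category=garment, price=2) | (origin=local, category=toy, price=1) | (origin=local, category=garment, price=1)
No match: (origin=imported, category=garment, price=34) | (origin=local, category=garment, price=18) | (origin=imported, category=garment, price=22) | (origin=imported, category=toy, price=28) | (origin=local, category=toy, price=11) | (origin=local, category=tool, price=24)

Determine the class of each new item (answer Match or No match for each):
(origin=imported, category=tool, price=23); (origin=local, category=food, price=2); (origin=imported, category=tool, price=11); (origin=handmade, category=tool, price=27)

All 'Match' examples share one property — price ≤ 2 — and every 'No match' example lacks it.

No match, Match, No match, No match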